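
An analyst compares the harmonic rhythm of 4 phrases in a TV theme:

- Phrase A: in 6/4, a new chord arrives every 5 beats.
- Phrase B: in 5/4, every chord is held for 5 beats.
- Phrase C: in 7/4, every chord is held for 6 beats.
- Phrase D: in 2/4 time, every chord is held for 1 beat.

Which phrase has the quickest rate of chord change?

A: 6 beats/bar ÷ 5 beats/chord = 1.2 chords/bar.
B: 5 beats/bar ÷ 5 beats/chord = 1 chord/bar.
C: 7 beats/bar ÷ 6 beats/chord = 7/6 chords/bar.
D: 2 beats/bar ÷ 1 beat/chord = 2 chords/bar.
Fastest is D at 2 chords/bar.

Phrase D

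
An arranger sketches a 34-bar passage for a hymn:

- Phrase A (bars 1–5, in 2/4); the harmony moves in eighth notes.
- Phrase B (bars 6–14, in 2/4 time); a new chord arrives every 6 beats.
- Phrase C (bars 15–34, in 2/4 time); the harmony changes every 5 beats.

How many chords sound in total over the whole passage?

31 chords

A has 10 beats and chords last 0.5 each, so 20 chords.
B has 18 beats and chords last 6 each, so 3 chords.
C has 40 beats and chords last 5 each, so 8 chords.
Total: 20 + 3 + 8 = 31.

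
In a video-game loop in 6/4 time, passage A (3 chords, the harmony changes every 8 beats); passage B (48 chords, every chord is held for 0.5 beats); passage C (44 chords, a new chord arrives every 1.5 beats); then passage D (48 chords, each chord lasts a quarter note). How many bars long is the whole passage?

A: 3 × 8 = 24 beats = 4 bars.
B: 48 × 0.5 = 24 beats = 4 bars.
C: 44 × 1.5 = 66 beats = 11 bars.
D: 48 × 1 = 48 beats = 8 bars.
Total: 4 + 4 + 11 + 8 = 27 bars.

27 bars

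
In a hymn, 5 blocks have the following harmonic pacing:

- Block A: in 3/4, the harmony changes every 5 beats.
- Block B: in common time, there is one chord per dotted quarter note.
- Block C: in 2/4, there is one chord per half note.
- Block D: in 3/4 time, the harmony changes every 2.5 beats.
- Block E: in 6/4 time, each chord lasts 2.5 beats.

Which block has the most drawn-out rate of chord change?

Block A

A: 3/5 = 0.6 chords/bar.
B: 4/1.5 = 8/3 chords/bar.
C: 2/2 = 1 chord/bar.
D: 3/2.5 = 1.2 chords/bar.
E: 6/2.5 = 2.4 chords/bar.
Slowest is A at 0.6 chords/bar.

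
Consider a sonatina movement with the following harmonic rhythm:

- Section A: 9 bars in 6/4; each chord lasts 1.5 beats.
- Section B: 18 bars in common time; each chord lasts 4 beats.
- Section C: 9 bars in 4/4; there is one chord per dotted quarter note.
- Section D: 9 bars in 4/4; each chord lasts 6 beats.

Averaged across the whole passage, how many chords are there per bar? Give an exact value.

28/15 chords per bar

A: 9 bars of 6 beats is 54 beats; at 1.5 beats each that's 36 chords.
B: 18 bars of 4 beats is 72 beats; at 4 beats each that's 18 chords.
C: 9 bars of 4 beats is 36 beats; at 1.5 beats each that's 24 chords.
D: 9 bars of 4 beats is 36 beats; at 6 beats each that's 6 chords.
Overall: 84 chords over 45 bars → 84/45 = 28/15 chords per bar.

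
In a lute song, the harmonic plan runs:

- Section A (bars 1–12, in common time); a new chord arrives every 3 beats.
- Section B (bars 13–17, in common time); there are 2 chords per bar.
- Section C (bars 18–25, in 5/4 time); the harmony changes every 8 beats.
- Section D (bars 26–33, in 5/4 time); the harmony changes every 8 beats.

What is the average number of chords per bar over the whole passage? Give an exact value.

A: 12 bars of 4 beats is 48 beats; at 3 beats each that's 16 chords.
B: 5 bars of 4 beats is 20 beats; at 2 beats each that's 10 chords.
C: 8 bars of 5 beats is 40 beats; at 8 beats each that's 5 chords.
D: 8 bars of 5 beats is 40 beats; at 8 beats each that's 5 chords.
Overall: 36 chords over 33 bars → 36/33 = 12/11 chords per bar.

12/11 chords per bar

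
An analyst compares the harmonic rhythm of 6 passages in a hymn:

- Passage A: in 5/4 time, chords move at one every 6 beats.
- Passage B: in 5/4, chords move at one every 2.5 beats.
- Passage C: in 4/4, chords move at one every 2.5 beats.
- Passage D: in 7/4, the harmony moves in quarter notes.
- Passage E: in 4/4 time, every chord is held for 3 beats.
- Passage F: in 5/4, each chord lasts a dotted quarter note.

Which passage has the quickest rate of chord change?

Passage D

A: 5 beats/bar ÷ 6 beats/chord = 5/6 chords/bar.
B: 5 beats/bar ÷ 2.5 beats/chord = 2 chords/bar.
C: 4 beats/bar ÷ 2.5 beats/chord = 1.6 chords/bar.
D: 7 beats/bar ÷ 1 beat/chord = 7 chords/bar.
E: 4 beats/bar ÷ 3 beats/chord = 4/3 chords/bar.
F: 5 beats/bar ÷ 1.5 beats/chord = 10/3 chords/bar.
Fastest is D at 7 chords/bar.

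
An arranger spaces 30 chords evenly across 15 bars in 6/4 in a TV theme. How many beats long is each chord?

3 beats

15 bars × 6 beats/bar = 90 beats total.
90 beats ÷ 30 chords = 3 beats per chord.
(That is a dotted half note.)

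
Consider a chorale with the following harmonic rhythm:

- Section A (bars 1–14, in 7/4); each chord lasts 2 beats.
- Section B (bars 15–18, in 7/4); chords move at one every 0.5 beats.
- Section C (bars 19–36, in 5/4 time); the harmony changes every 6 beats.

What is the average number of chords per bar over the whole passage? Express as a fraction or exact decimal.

A: 14 × 7 = 98 beats ÷ 2 = 49 chords.
B: 4 × 7 = 28 beats ÷ 0.5 = 56 chords.
C: 18 × 5 = 90 beats ÷ 6 = 15 chords.
Overall: 120 chords over 36 bars → 120/36 = 10/3 chords per bar.

10/3 chords per bar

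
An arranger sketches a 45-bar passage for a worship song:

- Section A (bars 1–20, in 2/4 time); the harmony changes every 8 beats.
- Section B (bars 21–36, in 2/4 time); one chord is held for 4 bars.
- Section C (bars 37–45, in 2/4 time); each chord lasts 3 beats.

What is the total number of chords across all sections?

15 chords

A: 20 bars × 2 beats = 40 beats; 8 beats/chord → 5 chords.
B: 16 bars × 2 beats = 32 beats; 8 beats/chord → 4 chords.
C: 9 bars × 2 beats = 18 beats; 3 beats/chord → 6 chords.
Total: 5 + 4 + 6 = 15.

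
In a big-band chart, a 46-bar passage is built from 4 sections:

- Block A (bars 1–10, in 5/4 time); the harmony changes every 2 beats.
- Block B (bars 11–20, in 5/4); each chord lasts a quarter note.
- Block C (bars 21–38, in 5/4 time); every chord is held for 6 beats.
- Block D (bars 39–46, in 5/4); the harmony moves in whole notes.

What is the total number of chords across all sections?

100 chords

A: 10·5 = 50 beats, 50/2 = 25 chords.
B: 10·5 = 50 beats, 50/1 = 50 chords.
C: 18·5 = 90 beats, 90/6 = 15 chords.
D: 8·5 = 40 beats, 40/4 = 10 chords.
Total: 25 + 50 + 15 + 10 = 100.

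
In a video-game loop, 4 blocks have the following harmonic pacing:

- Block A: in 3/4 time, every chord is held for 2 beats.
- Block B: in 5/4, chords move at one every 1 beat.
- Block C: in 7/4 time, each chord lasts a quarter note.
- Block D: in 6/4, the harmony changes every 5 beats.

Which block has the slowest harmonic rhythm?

A: 3 beats/bar ÷ 2 beats/chord = 1.5 chords/bar.
B: 5 beats/bar ÷ 1 beat/chord = 5 chords/bar.
C: 7 beats/bar ÷ 1 beat/chord = 7 chords/bar.
D: 6 beats/bar ÷ 5 beats/chord = 1.2 chords/bar.
Slowest is D at 1.2 chords/bar.

Block D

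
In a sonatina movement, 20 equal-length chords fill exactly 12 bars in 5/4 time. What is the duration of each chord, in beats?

12 bars × 5 beats/bar = 60 beats total.
60 beats ÷ 20 chords = 3 beats per chord.
(That is a dotted half note.)

3 beats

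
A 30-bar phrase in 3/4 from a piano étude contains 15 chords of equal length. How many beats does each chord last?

30 bars × 3 beats/bar = 90 beats total.
90 beats ÷ 15 chords = 6 beats per chord.

6 beats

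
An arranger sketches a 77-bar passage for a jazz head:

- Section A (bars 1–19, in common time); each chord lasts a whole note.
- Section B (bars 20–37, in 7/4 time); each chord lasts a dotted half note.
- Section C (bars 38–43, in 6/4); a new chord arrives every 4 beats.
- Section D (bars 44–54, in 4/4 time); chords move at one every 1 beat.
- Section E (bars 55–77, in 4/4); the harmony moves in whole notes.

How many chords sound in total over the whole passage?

A has 76 beats and chords last 4 each, so 19 chords.
B has 126 beats and chords last 3 each, so 42 chords.
C has 36 beats and chords last 4 each, so 9 chords.
D has 44 beats and chords last 1 each, so 44 chords.
E has 92 beats and chords last 4 each, so 23 chords.
Total: 19 + 42 + 9 + 44 + 23 = 137.

137 chords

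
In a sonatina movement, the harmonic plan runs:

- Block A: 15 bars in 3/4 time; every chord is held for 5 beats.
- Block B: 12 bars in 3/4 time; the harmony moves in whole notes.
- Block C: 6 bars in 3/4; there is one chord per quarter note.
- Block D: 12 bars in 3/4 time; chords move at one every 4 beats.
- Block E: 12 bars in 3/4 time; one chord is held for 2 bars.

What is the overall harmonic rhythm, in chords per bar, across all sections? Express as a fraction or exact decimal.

17/19 chords per bar

A: 15 bars of 3 beats is 45 beats; at 5 beats each that's 9 chords.
B: 12 bars of 3 beats is 36 beats; at 4 beats each that's 9 chords.
C: 6 bars of 3 beats is 18 beats; at 1 beat each that's 18 chords.
D: 12 bars of 3 beats is 36 beats; at 4 beats each that's 9 chords.
E: 12 bars of 3 beats is 36 beats; at 6 beats each that's 6 chords.
Overall: 51 chords over 57 bars → 51/57 = 17/19 chords per bar.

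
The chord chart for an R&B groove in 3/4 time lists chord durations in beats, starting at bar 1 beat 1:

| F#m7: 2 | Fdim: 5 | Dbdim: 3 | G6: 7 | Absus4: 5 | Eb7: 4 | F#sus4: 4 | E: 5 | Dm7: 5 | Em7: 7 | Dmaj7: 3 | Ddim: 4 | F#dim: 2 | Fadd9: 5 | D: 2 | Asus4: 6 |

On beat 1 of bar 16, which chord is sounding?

Beat 1 of bar 16 is beat (16−1)×3 + 1 = 46 overall.
Running totals: F#m7 ends at 2, Fdim ends at 7, Dbdim ends at 10, G6 ends at 17, Absus4 ends at 22, Eb7 ends at 26, F#sus4 ends at 30, E ends at 35, Dm7 ends at 40, Em7 ends at 47.
Beat 46 falls within Em7.

Em7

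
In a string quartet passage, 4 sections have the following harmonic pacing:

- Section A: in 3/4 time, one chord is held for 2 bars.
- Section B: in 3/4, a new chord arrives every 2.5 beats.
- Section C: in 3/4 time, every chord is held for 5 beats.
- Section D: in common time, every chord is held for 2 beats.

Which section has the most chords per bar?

Section D

A: 3 beats/bar ÷ 6 beats/chord = 0.5 chords/bar.
B: 3 beats/bar ÷ 2.5 beats/chord = 1.2 chords/bar.
C: 3 beats/bar ÷ 5 beats/chord = 0.6 chords/bar.
D: 4 beats/bar ÷ 2 beats/chord = 2 chords/bar.
Fastest is D at 2 chords/bar.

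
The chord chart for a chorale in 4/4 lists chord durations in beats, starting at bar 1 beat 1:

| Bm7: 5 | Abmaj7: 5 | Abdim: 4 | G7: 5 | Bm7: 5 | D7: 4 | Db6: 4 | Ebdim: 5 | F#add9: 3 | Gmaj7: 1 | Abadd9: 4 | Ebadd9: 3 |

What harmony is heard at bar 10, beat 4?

F#add9

Beat 4 of bar 10 is beat (10−1)×4 + 4 = 40 overall.
Running totals: Bm7 ends at 5, Abmaj7 ends at 10, Abdim ends at 14, G7 ends at 19, Bm7 ends at 24, D7 ends at 28, Db6 ends at 32, Ebdim ends at 37, F#add9 ends at 40.
Beat 40 falls within F#add9.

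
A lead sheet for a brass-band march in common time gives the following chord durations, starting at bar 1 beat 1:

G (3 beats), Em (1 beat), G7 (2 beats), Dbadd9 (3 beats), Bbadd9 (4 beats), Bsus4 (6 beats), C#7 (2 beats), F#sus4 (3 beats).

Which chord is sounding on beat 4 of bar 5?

C#7

Beat 4 of bar 5 is beat (5−1)×4 + 4 = 20 overall.
Running totals: G ends at 3, Em ends at 4, G7 ends at 6, Dbadd9 ends at 9, Bbadd9 ends at 13, Bsus4 ends at 19, C#7 ends at 21.
Beat 20 falls within C#7.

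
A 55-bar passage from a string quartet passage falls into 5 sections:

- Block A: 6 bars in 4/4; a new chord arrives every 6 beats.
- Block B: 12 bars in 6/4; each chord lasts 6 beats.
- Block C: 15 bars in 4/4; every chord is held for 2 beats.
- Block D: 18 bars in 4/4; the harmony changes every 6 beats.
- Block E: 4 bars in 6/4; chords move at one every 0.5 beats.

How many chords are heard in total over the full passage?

A: 6·4 = 24 beats, 24/6 = 4 chords.
B: 12·6 = 72 beats, 72/6 = 12 chords.
C: 15·4 = 60 beats, 60/2 = 30 chords.
D: 18·4 = 72 beats, 72/6 = 12 chords.
E: 4·6 = 24 beats, 24/0.5 = 48 chords.
Total: 4 + 12 + 30 + 12 + 48 = 106.

106 chords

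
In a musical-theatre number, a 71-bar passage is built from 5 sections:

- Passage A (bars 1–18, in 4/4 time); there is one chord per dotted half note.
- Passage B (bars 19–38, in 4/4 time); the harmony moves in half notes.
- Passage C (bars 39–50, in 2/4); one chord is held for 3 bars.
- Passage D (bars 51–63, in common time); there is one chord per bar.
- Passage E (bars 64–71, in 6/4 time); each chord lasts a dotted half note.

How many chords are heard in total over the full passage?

97 chords

A: 18·4 = 72 beats, 72/3 = 24 chords.
B: 20·4 = 80 beats, 80/2 = 40 chords.
C: 12·2 = 24 beats, 24/6 = 4 chords.
D: 13·4 = 52 beats, 52/4 = 13 chords.
E: 8·6 = 48 beats, 48/3 = 16 chords.
Total: 24 + 40 + 4 + 13 + 16 = 97.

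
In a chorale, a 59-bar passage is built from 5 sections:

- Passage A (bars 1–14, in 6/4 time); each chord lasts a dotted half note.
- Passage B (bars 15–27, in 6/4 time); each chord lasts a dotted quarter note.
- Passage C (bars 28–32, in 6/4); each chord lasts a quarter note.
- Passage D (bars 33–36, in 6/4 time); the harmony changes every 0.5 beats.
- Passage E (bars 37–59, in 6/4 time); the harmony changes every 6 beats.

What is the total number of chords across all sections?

A: 14 bars × 6 beats = 84 beats; 3 beats/chord → 28 chords.
B: 13 bars × 6 beats = 78 beats; 1.5 beats/chord → 52 chords.
C: 5 bars × 6 beats = 30 beats; 1 beat/chord → 30 chords.
D: 4 bars × 6 beats = 24 beats; 0.5 beats/chord → 48 chords.
E: 23 bars × 6 beats = 138 beats; 6 beats/chord → 23 chords.
Total: 28 + 52 + 30 + 48 + 23 = 181.

181 chords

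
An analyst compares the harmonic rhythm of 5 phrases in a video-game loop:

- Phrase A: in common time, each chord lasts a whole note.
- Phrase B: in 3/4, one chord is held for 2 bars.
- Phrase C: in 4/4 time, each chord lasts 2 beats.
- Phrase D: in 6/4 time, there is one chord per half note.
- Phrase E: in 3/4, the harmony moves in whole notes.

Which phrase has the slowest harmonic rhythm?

A: 4 beats/bar ÷ 4 beats/chord = 1 chord/bar.
B: 3 beats/bar ÷ 6 beats/chord = 0.5 chords/bar.
C: 4 beats/bar ÷ 2 beats/chord = 2 chords/bar.
D: 6 beats/bar ÷ 2 beats/chord = 3 chords/bar.
E: 3 beats/bar ÷ 4 beats/chord = 0.75 chords/bar.
Slowest is B at 0.5 chords/bar.

Phrase B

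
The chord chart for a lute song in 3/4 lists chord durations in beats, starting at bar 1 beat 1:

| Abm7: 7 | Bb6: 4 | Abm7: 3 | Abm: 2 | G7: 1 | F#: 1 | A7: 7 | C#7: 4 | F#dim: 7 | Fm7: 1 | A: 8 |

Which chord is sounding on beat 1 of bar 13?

Fm7

Beat 1 of bar 13 is beat (13−1)×3 + 1 = 37 overall.
Running totals: Abm7 ends at 7, Bb6 ends at 11, Abm7 ends at 14, Abm ends at 16, G7 ends at 17, F# ends at 18, A7 ends at 25, C#7 ends at 29, F#dim ends at 36, Fm7 ends at 37.
Beat 37 falls within Fm7.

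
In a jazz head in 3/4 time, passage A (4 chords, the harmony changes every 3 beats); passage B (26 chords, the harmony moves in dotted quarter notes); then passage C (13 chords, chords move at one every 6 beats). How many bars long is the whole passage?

43 bars

A: 4 × 3 = 12 beats = 4 bars.
B: 26 × 1.5 = 39 beats = 13 bars.
C: 13 × 6 = 78 beats = 26 bars.
Total: 4 + 13 + 26 = 43 bars.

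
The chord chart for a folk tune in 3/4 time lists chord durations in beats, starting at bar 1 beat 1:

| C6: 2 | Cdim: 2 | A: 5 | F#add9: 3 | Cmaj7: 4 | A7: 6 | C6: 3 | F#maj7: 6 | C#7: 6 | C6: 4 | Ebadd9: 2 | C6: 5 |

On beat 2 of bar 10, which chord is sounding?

F#maj7

Beat 2 of bar 10 is beat (10−1)×3 + 2 = 29 overall.
Running totals: C6 ends at 2, Cdim ends at 4, A ends at 9, F#add9 ends at 12, Cmaj7 ends at 16, A7 ends at 22, C6 ends at 25, F#maj7 ends at 31.
Beat 29 falls within F#maj7.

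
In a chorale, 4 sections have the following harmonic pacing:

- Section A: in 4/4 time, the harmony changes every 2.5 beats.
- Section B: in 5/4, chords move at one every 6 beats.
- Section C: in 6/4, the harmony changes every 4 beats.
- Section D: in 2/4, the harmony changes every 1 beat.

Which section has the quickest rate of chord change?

Section D

A: 4/2.5 = 1.6 chords/bar.
B: 5/6 = 5/6 chords/bar.
C: 6/4 = 1.5 chords/bar.
D: 2/1 = 2 chords/bar.
Fastest is D at 2 chords/bar.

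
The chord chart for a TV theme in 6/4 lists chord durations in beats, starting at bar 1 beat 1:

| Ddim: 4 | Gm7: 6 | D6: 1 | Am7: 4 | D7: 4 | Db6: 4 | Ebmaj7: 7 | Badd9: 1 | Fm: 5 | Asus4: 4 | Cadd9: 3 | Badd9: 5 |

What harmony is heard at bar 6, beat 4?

Beat 4 of bar 6 is beat (6−1)×6 + 4 = 34 overall.
Running totals: Ddim ends at 4, Gm7 ends at 10, D6 ends at 11, Am7 ends at 15, D7 ends at 19, Db6 ends at 23, Ebmaj7 ends at 30, Badd9 ends at 31, Fm ends at 36.
Beat 34 falls within Fm.

Fm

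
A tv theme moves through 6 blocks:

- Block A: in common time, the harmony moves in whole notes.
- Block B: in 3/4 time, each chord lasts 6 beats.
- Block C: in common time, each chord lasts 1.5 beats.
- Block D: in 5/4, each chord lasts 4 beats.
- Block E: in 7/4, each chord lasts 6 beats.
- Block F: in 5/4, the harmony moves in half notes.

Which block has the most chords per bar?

A: 4/4 = 1 chord/bar.
B: 3/6 = 0.5 chords/bar.
C: 4/1.5 = 8/3 chords/bar.
D: 5/4 = 1.25 chords/bar.
E: 7/6 = 7/6 chords/bar.
F: 5/2 = 2.5 chords/bar.
Fastest is C at 8/3 chords/bar.

Block C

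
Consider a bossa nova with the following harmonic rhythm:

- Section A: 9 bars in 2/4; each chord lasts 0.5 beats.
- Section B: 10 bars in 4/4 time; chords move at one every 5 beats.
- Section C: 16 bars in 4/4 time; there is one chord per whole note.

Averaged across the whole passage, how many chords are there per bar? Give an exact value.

A: 9 × 2 = 18 beats ÷ 0.5 = 36 chords.
B: 10 × 4 = 40 beats ÷ 5 = 8 chords.
C: 16 × 4 = 64 beats ÷ 4 = 16 chords.
Overall: 60 chords over 35 bars → 60/35 = 12/7 chords per bar.

12/7 chords per bar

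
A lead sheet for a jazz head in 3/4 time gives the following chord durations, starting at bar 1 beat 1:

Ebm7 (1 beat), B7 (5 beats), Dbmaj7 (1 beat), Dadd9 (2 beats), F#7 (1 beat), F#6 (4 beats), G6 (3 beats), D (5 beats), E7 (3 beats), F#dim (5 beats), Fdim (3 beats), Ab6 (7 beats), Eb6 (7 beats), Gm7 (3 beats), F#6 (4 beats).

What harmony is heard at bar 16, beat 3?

Beat 3 of bar 16 is beat (16−1)×3 + 3 = 48 overall.
Running totals: Ebm7 ends at 1, B7 ends at 6, Dbmaj7 ends at 7, Dadd9 ends at 9, F#7 ends at 10, F#6 ends at 14, G6 ends at 17, D ends at 22, E7 ends at 25, F#dim ends at 30, Fdim ends at 33, Ab6 ends at 40, Eb6 ends at 47, Gm7 ends at 50.
Beat 48 falls within Gm7.

Gm7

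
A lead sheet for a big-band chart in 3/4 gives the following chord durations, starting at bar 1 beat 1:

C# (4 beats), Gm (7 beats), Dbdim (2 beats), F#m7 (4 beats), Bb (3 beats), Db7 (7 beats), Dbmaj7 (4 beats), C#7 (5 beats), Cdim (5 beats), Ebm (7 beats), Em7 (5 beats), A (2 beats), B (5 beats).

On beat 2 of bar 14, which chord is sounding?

Cdim

Beat 2 of bar 14 is beat (14−1)×3 + 2 = 41 overall.
Running totals: C# ends at 4, Gm ends at 11, Dbdim ends at 13, F#m7 ends at 17, Bb ends at 20, Db7 ends at 27, Dbmaj7 ends at 31, C#7 ends at 36, Cdim ends at 41.
Beat 41 falls within Cdim.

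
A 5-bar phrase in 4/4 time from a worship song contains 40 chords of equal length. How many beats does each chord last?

5 bars × 4 beats/bar = 20 beats total.
20 beats ÷ 40 chords = 0.5 beats per chord.
(That is an eighth note.)

0.5 beats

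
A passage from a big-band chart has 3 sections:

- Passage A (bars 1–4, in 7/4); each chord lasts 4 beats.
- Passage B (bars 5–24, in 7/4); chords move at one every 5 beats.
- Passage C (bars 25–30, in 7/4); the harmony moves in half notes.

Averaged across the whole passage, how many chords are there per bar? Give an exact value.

28/15 chords per bar

A: 4 × 7 = 28 beats ÷ 4 = 7 chords.
B: 20 × 7 = 140 beats ÷ 5 = 28 chords.
C: 6 × 7 = 42 beats ÷ 2 = 21 chords.
Overall: 56 chords over 30 bars → 56/30 = 28/15 chords per bar.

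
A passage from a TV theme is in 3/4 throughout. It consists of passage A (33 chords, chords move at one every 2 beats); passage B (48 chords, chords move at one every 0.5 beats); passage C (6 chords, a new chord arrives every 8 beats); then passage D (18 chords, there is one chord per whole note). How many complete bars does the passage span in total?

70 bars

A: 33 × 2 = 66 beats = 22 bars.
B: 48 × 0.5 = 24 beats = 8 bars.
C: 6 × 8 = 48 beats = 16 bars.
D: 18 × 4 = 72 beats = 24 bars.
Total: 22 + 8 + 16 + 24 = 70 bars.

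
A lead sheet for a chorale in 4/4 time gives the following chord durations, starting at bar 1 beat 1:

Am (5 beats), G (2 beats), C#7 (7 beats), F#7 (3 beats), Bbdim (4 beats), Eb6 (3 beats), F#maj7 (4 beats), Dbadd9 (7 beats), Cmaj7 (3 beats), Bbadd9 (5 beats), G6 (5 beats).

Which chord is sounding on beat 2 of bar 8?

Beat 2 of bar 8 is beat (8−1)×4 + 2 = 30 overall.
Running totals: Am ends at 5, G ends at 7, C#7 ends at 14, F#7 ends at 17, Bbdim ends at 21, Eb6 ends at 24, F#maj7 ends at 28, Dbadd9 ends at 35.
Beat 30 falls within Dbadd9.

Dbadd9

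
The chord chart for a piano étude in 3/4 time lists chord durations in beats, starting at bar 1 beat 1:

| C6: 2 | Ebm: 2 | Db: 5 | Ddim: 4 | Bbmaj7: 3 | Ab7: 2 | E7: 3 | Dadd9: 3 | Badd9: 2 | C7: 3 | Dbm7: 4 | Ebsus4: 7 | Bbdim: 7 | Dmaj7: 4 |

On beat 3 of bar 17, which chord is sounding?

Dmaj7

Beat 3 of bar 17 is beat (17−1)×3 + 3 = 51 overall.
Running totals: C6 ends at 2, Ebm ends at 4, Db ends at 9, Ddim ends at 13, Bbmaj7 ends at 16, Ab7 ends at 18, E7 ends at 21, Dadd9 ends at 24, Badd9 ends at 26, C7 ends at 29, Dbm7 ends at 33, Ebsus4 ends at 40, Bbdim ends at 47, Dmaj7 ends at 51.
Beat 51 falls within Dmaj7.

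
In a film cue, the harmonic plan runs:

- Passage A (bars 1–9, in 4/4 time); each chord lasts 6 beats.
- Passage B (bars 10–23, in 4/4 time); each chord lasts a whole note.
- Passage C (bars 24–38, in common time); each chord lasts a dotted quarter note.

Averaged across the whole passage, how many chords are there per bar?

30/19 chords per bar

A: 9 bars of 4 beats is 36 beats; at 6 beats each that's 6 chords.
B: 14 bars of 4 beats is 56 beats; at 4 beats each that's 14 chords.
C: 15 bars of 4 beats is 60 beats; at 1.5 beats each that's 40 chords.
Overall: 60 chords over 38 bars → 60/38 = 30/19 chords per bar.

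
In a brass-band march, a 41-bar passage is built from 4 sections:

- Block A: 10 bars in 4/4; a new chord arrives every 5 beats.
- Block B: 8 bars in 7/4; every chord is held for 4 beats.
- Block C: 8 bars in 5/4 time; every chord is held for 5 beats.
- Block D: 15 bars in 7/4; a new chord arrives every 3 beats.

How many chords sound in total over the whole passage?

65 chords

A: 10·4 = 40 beats, 40/5 = 8 chords.
B: 8·7 = 56 beats, 56/4 = 14 chords.
C: 8·5 = 40 beats, 40/5 = 8 chords.
D: 15·7 = 105 beats, 105/3 = 35 chords.
Total: 8 + 14 + 8 + 35 = 65.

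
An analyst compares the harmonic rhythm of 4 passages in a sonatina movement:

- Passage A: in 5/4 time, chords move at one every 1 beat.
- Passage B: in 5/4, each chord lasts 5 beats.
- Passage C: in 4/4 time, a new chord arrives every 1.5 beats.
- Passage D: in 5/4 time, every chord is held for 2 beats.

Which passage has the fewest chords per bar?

A: 5/1 = 5 chords/bar.
B: 5/5 = 1 chord/bar.
C: 4/1.5 = 8/3 chords/bar.
D: 5/2 = 2.5 chords/bar.
Slowest is B at 1 chords/bar.

Passage B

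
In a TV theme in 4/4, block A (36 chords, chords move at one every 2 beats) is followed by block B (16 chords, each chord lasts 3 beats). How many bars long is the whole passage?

A: 36 × 2 = 72 beats = 18 bars.
B: 16 × 3 = 48 beats = 12 bars.
Total: 18 + 12 = 30 bars.

30 bars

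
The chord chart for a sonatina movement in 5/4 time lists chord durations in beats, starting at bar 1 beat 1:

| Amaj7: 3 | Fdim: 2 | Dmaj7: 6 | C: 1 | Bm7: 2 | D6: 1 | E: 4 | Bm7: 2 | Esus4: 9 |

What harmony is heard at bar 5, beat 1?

Beat 1 of bar 5 is beat (5−1)×5 + 1 = 21 overall.
Running totals: Amaj7 ends at 3, Fdim ends at 5, Dmaj7 ends at 11, C ends at 12, Bm7 ends at 14, D6 ends at 15, E ends at 19, Bm7 ends at 21.
Beat 21 falls within Bm7.

Bm7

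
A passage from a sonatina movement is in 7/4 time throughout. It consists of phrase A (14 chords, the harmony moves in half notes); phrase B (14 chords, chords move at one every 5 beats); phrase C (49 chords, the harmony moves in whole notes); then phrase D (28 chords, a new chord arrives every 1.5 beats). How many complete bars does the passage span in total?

A: 14 × 2 = 28 beats = 4 bars.
B: 14 × 5 = 70 beats = 10 bars.
C: 49 × 4 = 196 beats = 28 bars.
D: 28 × 1.5 = 42 beats = 6 bars.
Total: 4 + 10 + 28 + 6 = 48 bars.

48 bars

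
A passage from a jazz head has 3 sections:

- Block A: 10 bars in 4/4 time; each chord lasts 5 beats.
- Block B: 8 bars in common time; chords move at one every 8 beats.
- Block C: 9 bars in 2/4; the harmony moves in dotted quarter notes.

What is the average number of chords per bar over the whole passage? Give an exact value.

8/9 chords per bar

A: 10 × 4 = 40 beats ÷ 5 = 8 chords.
B: 8 × 4 = 32 beats ÷ 8 = 4 chords.
C: 9 × 2 = 18 beats ÷ 1.5 = 12 chords.
Overall: 24 chords over 27 bars → 24/27 = 8/9 chords per bar.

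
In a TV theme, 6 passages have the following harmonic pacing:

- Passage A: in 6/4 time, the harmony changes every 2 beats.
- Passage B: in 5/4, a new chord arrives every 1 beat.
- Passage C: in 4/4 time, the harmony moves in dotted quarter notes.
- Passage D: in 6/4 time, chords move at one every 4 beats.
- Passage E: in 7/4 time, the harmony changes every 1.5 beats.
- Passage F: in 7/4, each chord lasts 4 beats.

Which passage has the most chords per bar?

Passage B

A: each chord is 2 beats in 6/4, so 3 per bar.
B: each chord is 1 beat in 5/4, so 5 per bar.
C: each chord is 1.5 beats in 4/4, so 8/3 per bar.
D: each chord is 4 beats in 6/4, so 1.5 per bar.
E: each chord is 1.5 beats in 7/4, so 14/3 per bar.
F: each chord is 4 beats in 7/4, so 1.75 per bar.
Fastest is B at 5 chords/bar.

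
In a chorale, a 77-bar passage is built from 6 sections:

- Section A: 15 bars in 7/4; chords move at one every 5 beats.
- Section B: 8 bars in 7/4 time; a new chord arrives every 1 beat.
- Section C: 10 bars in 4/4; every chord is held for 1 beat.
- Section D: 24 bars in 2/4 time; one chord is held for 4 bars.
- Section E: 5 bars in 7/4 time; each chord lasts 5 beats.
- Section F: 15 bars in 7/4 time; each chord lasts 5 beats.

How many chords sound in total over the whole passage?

151 chords

A: 15·7 = 105 beats, 105/5 = 21 chords.
B: 8·7 = 56 beats, 56/1 = 56 chords.
C: 10·4 = 40 beats, 40/1 = 40 chords.
D: 24·2 = 48 beats, 48/8 = 6 chords.
E: 5·7 = 35 beats, 35/5 = 7 chords.
F: 15·7 = 105 beats, 105/5 = 21 chords.
Total: 21 + 56 + 40 + 6 + 7 + 21 = 151.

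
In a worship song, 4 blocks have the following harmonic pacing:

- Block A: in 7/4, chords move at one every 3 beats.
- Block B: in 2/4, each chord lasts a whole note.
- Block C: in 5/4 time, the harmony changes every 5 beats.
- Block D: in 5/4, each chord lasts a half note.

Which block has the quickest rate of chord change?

Block D

A: 7 beats/bar ÷ 3 beats/chord = 7/3 chords/bar.
B: 2 beats/bar ÷ 4 beats/chord = 0.5 chords/bar.
C: 5 beats/bar ÷ 5 beats/chord = 1 chord/bar.
D: 5 beats/bar ÷ 2 beats/chord = 2.5 chords/bar.
Fastest is D at 2.5 chords/bar.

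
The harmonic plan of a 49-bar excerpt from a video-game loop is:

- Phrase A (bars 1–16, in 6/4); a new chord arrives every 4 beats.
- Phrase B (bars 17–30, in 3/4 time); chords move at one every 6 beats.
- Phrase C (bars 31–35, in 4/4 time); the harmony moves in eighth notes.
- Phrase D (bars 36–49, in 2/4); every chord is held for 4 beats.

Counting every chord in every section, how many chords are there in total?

78 chords

A: 16·6 = 96 beats, 96/4 = 24 chords.
B: 14·3 = 42 beats, 42/6 = 7 chords.
C: 5·4 = 20 beats, 20/0.5 = 40 chords.
D: 14·2 = 28 beats, 28/4 = 7 chords.
Total: 24 + 7 + 40 + 7 = 78.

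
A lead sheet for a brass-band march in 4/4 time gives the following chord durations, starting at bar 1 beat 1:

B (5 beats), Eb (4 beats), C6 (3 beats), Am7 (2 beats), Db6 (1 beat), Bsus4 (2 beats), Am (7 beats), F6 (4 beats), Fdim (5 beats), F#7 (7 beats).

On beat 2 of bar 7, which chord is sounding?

F6

Beat 2 of bar 7 is beat (7−1)×4 + 2 = 26 overall.
Running totals: B ends at 5, Eb ends at 9, C6 ends at 12, Am7 ends at 14, Db6 ends at 15, Bsus4 ends at 17, Am ends at 24, F6 ends at 28.
Beat 26 falls within F6.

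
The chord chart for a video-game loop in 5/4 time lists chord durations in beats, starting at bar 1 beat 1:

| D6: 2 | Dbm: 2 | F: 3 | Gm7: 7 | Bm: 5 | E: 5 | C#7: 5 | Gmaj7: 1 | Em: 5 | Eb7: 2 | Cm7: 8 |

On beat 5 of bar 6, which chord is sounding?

Beat 5 of bar 6 is beat (6−1)×5 + 5 = 30 overall.
Running totals: D6 ends at 2, Dbm ends at 4, F ends at 7, Gm7 ends at 14, Bm ends at 19, E ends at 24, C#7 ends at 29, Gmaj7 ends at 30.
Beat 30 falls within Gmaj7.

Gmaj7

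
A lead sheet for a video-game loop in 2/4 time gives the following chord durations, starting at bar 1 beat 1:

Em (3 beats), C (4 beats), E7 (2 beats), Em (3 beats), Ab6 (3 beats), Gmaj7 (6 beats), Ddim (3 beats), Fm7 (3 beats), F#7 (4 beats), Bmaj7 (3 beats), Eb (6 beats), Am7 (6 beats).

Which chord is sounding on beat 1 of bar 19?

Eb

Beat 1 of bar 19 is beat (19−1)×2 + 1 = 37 overall.
Running totals: Em ends at 3, C ends at 7, E7 ends at 9, Em ends at 12, Ab6 ends at 15, Gmaj7 ends at 21, Ddim ends at 24, Fm7 ends at 27, F#7 ends at 31, Bmaj7 ends at 34, Eb ends at 40.
Beat 37 falls within Eb.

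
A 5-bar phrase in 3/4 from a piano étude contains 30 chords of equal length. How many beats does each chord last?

0.5 beats

5 bars × 3 beats/bar = 15 beats total.
15 beats ÷ 30 chords = 0.5 beats per chord.
(That is an eighth note.)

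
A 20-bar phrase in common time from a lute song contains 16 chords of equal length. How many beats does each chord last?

5 beats

20 bars × 4 beats/bar = 80 beats total.
80 beats ÷ 16 chords = 5 beats per chord.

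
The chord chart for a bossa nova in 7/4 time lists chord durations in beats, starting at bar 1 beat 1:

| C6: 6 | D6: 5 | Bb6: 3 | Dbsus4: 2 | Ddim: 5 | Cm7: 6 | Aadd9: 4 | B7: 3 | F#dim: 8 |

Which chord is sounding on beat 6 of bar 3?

Ddim

Beat 6 of bar 3 is beat (3−1)×7 + 6 = 20 overall.
Running totals: C6 ends at 6, D6 ends at 11, Bb6 ends at 14, Dbsus4 ends at 16, Ddim ends at 21.
Beat 20 falls within Ddim.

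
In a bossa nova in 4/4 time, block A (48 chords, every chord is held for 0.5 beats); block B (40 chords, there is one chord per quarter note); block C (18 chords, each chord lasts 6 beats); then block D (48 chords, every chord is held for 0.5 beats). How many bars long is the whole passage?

A: 48 × 0.5 = 24 beats = 6 bars.
B: 40 × 1 = 40 beats = 10 bars.
C: 18 × 6 = 108 beats = 27 bars.
D: 48 × 0.5 = 24 beats = 6 bars.
Total: 6 + 10 + 27 + 6 = 49 bars.

49 bars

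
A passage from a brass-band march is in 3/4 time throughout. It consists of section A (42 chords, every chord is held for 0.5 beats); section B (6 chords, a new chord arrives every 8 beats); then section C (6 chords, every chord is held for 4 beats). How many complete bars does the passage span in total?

31 bars

A: 42 × 0.5 = 21 beats = 7 bars.
B: 6 × 8 = 48 beats = 16 bars.
C: 6 × 4 = 24 beats = 8 bars.
Total: 7 + 16 + 8 = 31 bars.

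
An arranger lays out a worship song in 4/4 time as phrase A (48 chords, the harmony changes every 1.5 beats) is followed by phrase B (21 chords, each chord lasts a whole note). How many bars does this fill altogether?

39 bars

A: 48 × 1.5 = 72 beats = 18 bars.
B: 21 × 4 = 84 beats = 21 bars.
Total: 18 + 21 = 39 bars.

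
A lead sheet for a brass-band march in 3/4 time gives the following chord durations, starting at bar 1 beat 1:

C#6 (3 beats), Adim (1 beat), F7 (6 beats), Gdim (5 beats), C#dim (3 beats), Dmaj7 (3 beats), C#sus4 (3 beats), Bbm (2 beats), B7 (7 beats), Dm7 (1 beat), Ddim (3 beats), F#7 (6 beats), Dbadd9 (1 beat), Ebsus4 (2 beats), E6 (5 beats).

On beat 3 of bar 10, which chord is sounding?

Beat 3 of bar 10 is beat (10−1)×3 + 3 = 30 overall.
Running totals: C#6 ends at 3, Adim ends at 4, F7 ends at 10, Gdim ends at 15, C#dim ends at 18, Dmaj7 ends at 21, C#sus4 ends at 24, Bbm ends at 26, B7 ends at 33.
Beat 30 falls within B7.

B7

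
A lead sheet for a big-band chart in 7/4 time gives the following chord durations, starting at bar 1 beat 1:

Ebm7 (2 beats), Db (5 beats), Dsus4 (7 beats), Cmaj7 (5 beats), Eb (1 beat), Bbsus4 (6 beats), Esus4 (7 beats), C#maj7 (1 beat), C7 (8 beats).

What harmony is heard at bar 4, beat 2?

Bbsus4

Beat 2 of bar 4 is beat (4−1)×7 + 2 = 23 overall.
Running totals: Ebm7 ends at 2, Db ends at 7, Dsus4 ends at 14, Cmaj7 ends at 19, Eb ends at 20, Bbsus4 ends at 26.
Beat 23 falls within Bbsus4.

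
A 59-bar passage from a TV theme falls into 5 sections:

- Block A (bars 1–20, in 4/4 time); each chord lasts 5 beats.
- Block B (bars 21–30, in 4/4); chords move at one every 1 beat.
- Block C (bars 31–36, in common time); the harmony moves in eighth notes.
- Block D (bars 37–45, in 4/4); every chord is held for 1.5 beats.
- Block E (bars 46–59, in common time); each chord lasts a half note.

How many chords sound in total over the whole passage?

A: 20 bars × 4 beats = 80 beats; 5 beats/chord → 16 chords.
B: 10 bars × 4 beats = 40 beats; 1 beat/chord → 40 chords.
C: 6 bars × 4 beats = 24 beats; 0.5 beats/chord → 48 chords.
D: 9 bars × 4 beats = 36 beats; 1.5 beats/chord → 24 chords.
E: 14 bars × 4 beats = 56 beats; 2 beats/chord → 28 chords.
Total: 16 + 40 + 48 + 24 + 28 = 156.

156 chords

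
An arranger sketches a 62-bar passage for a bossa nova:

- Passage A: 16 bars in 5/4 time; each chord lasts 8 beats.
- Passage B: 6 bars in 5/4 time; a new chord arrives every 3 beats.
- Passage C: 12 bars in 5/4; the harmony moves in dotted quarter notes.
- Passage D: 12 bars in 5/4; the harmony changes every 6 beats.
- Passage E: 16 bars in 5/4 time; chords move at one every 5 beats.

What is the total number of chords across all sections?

86 chords

A: 16 bars × 5 beats = 80 beats; 8 beats/chord → 10 chords.
B: 6 bars × 5 beats = 30 beats; 3 beats/chord → 10 chords.
C: 12 bars × 5 beats = 60 beats; 1.5 beats/chord → 40 chords.
D: 12 bars × 5 beats = 60 beats; 6 beats/chord → 10 chords.
E: 16 bars × 5 beats = 80 beats; 5 beats/chord → 16 chords.
Total: 10 + 10 + 40 + 10 + 16 = 86.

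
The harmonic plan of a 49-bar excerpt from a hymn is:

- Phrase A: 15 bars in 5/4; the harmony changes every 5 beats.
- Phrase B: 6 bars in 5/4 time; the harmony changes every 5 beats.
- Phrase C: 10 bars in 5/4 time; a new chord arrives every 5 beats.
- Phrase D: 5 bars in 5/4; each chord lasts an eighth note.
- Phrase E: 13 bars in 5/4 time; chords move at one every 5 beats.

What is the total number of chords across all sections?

A: 15 bars × 5 beats = 75 beats; 5 beats/chord → 15 chords.
B: 6 bars × 5 beats = 30 beats; 5 beats/chord → 6 chords.
C: 10 bars × 5 beats = 50 beats; 5 beats/chord → 10 chords.
D: 5 bars × 5 beats = 25 beats; 0.5 beats/chord → 50 chords.
E: 13 bars × 5 beats = 65 beats; 5 beats/chord → 13 chords.
Total: 15 + 6 + 10 + 50 + 13 = 94.

94 chords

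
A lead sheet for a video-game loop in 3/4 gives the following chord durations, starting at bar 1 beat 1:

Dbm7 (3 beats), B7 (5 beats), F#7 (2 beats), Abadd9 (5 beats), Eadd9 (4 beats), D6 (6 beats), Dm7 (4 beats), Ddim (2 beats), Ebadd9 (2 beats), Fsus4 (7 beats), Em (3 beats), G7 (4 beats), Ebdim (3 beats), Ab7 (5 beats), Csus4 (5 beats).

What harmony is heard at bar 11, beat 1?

Ddim

Beat 1 of bar 11 is beat (11−1)×3 + 1 = 31 overall.
Running totals: Dbm7 ends at 3, B7 ends at 8, F#7 ends at 10, Abadd9 ends at 15, Eadd9 ends at 19, D6 ends at 25, Dm7 ends at 29, Ddim ends at 31.
Beat 31 falls within Ddim.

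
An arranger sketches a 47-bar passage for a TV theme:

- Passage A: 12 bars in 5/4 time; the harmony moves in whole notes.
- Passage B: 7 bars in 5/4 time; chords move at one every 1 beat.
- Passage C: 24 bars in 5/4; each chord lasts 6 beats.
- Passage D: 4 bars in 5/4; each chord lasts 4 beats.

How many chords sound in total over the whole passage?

A: 12·5 = 60 beats, 60/4 = 15 chords.
B: 7·5 = 35 beats, 35/1 = 35 chords.
C: 24·5 = 120 beats, 120/6 = 20 chords.
D: 4·5 = 20 beats, 20/4 = 5 chords.
Total: 15 + 35 + 20 + 5 = 75.

75 chords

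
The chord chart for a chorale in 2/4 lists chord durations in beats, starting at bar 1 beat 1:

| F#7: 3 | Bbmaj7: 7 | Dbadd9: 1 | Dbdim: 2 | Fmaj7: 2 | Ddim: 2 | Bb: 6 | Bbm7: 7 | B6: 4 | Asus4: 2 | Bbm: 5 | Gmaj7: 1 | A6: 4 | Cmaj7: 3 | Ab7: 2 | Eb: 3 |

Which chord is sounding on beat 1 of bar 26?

Ab7

Beat 1 of bar 26 is beat (26−1)×2 + 1 = 51 overall.
Running totals: F#7 ends at 3, Bbmaj7 ends at 10, Dbadd9 ends at 11, Dbdim ends at 13, Fmaj7 ends at 15, Ddim ends at 17, Bb ends at 23, Bbm7 ends at 30, B6 ends at 34, Asus4 ends at 36, Bbm ends at 41, Gmaj7 ends at 42, A6 ends at 46, Cmaj7 ends at 49, Ab7 ends at 51.
Beat 51 falls within Ab7.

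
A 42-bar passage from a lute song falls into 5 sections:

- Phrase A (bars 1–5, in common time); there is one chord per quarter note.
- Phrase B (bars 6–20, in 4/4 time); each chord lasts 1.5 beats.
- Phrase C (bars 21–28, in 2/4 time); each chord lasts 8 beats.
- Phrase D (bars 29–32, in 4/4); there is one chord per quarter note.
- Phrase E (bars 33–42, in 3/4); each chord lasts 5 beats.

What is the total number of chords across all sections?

A: 5 bars × 4 beats = 20 beats; 1 beat/chord → 20 chords.
B: 15 bars × 4 beats = 60 beats; 1.5 beats/chord → 40 chords.
C: 8 bars × 2 beats = 16 beats; 8 beats/chord → 2 chords.
D: 4 bars × 4 beats = 16 beats; 1 beat/chord → 16 chords.
E: 10 bars × 3 beats = 30 beats; 5 beats/chord → 6 chords.
Total: 20 + 40 + 2 + 16 + 6 = 84.

84 chords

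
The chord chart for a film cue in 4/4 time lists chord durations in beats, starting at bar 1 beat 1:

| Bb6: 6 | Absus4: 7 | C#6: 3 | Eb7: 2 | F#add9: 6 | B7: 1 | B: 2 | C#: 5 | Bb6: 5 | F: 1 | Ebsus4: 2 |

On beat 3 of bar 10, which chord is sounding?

Beat 3 of bar 10 is beat (10−1)×4 + 3 = 39 overall.
Running totals: Bb6 ends at 6, Absus4 ends at 13, C#6 ends at 16, Eb7 ends at 18, F#add9 ends at 24, B7 ends at 25, B ends at 27, C# ends at 32, Bb6 ends at 37, F ends at 38, Ebsus4 ends at 40.
Beat 39 falls within Ebsus4.

Ebsus4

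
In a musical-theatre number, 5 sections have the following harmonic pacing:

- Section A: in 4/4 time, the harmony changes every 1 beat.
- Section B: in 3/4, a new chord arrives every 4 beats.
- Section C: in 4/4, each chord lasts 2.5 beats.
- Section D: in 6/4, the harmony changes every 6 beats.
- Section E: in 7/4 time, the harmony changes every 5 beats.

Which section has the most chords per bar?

A: each chord is 1 beat in 4/4, so 4 per bar.
B: each chord is 4 beats in 3/4, so 0.75 per bar.
C: each chord is 2.5 beats in 4/4, so 1.6 per bar.
D: each chord is 6 beats in 6/4, so 1 per bar.
E: each chord is 5 beats in 7/4, so 1.4 per bar.
Fastest is A at 4 chords/bar.

Section A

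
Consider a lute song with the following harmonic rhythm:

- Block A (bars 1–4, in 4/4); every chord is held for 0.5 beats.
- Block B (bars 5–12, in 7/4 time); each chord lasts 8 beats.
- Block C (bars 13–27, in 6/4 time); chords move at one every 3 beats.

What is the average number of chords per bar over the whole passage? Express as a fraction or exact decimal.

A: 4 × 4 = 16 beats ÷ 0.5 = 32 chords.
B: 8 × 7 = 56 beats ÷ 8 = 7 chords.
C: 15 × 6 = 90 beats ÷ 3 = 30 chords.
Overall: 69 chords over 27 bars → 69/27 = 23/9 chords per bar.

23/9 chords per bar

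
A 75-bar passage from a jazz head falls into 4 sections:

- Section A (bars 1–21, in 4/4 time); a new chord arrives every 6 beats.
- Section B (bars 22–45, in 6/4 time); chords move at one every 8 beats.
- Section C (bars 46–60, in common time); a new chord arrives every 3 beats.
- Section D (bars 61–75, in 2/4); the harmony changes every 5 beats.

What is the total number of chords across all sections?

A: 21 bars × 4 beats = 84 beats; 6 beats/chord → 14 chords.
B: 24 bars × 6 beats = 144 beats; 8 beats/chord → 18 chords.
C: 15 bars × 4 beats = 60 beats; 3 beats/chord → 20 chords.
D: 15 bars × 2 beats = 30 beats; 5 beats/chord → 6 chords.
Total: 14 + 18 + 20 + 6 = 58.

58 chords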